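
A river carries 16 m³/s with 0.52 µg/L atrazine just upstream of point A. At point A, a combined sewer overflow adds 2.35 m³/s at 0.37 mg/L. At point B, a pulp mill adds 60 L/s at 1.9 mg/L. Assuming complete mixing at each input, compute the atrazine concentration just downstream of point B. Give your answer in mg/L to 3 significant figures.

0.0539 mg/L

0.52 µg/L = 0.00052 mg/L.
After input A: C = (16·0.00052 + 2.35·0.37) / 18.35 = 0.04784 mg/L.
60 L/s = 0.06 m³/s.
After input B: C = (18.35·0.04784 + 0.06·1.9) / 18.41 = 0.05387 mg/L.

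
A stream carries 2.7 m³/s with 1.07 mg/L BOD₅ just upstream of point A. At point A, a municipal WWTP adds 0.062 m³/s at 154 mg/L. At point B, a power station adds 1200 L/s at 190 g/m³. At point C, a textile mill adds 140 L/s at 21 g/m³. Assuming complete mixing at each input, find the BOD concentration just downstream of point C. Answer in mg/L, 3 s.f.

59.3 mg/L

After input A: C = (2.7·1.07 + 0.062·154) / 2.762 = 4.503 mg/L.
1200 L/s = 1.2 m³/s.
After input B: C = (2.762·4.503 + 1.2·190) / 3.962 = 60.69 mg/L.
140 L/s = 0.14 m³/s.
After input C: C = (3.962·60.69 + 0.14·21) / 4.102 = 59.33 mg/L.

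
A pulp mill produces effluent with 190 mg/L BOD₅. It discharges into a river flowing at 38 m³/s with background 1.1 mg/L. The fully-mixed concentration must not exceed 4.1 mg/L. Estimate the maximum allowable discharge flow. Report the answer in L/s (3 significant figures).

613 L/s

Mass balance at complete mixing: C_std·(Q_w + Q_r) = Q_w·C_e + Q_r·C_b.
Rearranging, Q_w = Q_r·(C_std − C_b)/(C_e − C_std) = 38·(4.1 − 1.1) / (190 − 4.1) = 0.6132 m³/s.
= 613.2 L/s.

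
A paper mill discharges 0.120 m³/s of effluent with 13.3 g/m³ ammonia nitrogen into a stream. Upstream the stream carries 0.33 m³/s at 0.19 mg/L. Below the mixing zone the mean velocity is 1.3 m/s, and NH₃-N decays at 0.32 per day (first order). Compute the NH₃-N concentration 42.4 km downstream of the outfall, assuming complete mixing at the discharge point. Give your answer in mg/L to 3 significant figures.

3.27 mg/L

After complete mixing, C₀ = (0.12·13.3 + 0.33·0.19) / 0.45 = 3.686 mg/L.
Travel time t = 4.24e+04 m / 1.3 m/s = 3.262e+04 s = 0.3775 d.
C = 3.686·exp(−0.32·0.3775) = 3.686·0.8862 = 3.267 mg/L.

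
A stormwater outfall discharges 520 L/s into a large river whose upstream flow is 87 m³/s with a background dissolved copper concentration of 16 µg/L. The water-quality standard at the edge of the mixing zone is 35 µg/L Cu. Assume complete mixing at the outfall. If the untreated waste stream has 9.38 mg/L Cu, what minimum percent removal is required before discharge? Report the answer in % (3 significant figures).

65.7 %

520 L/s = 0.52 m³/s.
16 µg/L = 0.016 mg/L.
35 µg/L = 0.035 mg/L.
Mass balance: 0.035·87.52 = 0.52·Cₑ + 87·0.016.
Cₑ = (3.063 − 1.392) / 0.52 = 3.214 mg/L.
Required removal = 1 − 3.214/9.38 = 65.74 %.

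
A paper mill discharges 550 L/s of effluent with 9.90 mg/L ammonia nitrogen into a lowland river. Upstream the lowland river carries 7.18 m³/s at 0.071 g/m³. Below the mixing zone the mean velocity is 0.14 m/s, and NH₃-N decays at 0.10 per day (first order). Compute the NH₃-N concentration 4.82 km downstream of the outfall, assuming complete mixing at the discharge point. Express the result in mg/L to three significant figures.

0.740 mg/L

550 L/s = 0.55 m³/s.
After complete mixing, C₀ = (0.55·9.9 + 7.18·0.071) / 7.73 = 0.7703 mg/L.
Travel time t = 4820 m / 0.14 m/s = 3.443e+04 s = 0.3985 d.
C = 0.7703·exp(−0.10·0.3985) = 0.7703·0.9609 = 0.7403 mg/L.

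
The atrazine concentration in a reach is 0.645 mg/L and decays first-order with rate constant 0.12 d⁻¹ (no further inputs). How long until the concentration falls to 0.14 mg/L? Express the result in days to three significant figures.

t = ln(C₀/C)/k = ln(0.645/0.14)/0.12 = 1.528/0.12 = 12.73 d.

12.7 d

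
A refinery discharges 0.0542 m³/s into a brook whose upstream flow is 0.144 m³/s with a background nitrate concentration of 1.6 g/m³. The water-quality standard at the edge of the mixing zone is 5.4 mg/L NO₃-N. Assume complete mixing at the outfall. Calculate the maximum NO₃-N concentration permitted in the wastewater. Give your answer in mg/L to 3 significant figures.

Mass balance: 5.4·0.1982 = 0.0542·Cₑ + 0.144·1.6.
Cₑ = (1.07 − 0.2304) / 0.0542 = 15.5 mg/L.

15.5 mg/L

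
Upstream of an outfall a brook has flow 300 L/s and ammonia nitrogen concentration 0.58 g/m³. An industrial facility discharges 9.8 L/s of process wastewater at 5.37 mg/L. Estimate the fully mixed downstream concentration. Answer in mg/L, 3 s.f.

9.8 L/s = 0.0098 m³/s.
300 L/s = 0.3 m³/s.
By mass balance at complete mixing, C = (0.0098·5.37 + 0.3·0.58) / (0.0098 + 0.3) = 0.2266/0.3098 = 0.7315 mg/L.

0.732 mg/L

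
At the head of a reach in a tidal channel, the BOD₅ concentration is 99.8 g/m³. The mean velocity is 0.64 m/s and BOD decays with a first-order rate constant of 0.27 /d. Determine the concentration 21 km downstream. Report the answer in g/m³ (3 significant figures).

90.1 g/m³

Travel time t = 21 km / 0.64 m/s = 2.1e+04/0.64 = 3.281e+04 s = 0.3798 d.
First-order decay: C = 99.8·exp(−0.27·0.3798) = 99.8·0.9025 = 90.07 g/m³.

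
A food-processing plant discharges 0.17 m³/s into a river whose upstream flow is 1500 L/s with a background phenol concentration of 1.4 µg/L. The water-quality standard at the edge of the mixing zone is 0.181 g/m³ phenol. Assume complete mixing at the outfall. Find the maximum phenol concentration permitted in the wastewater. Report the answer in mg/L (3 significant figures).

1500 L/s = 1.5 m³/s.
1.4 µg/L = 0.0014 mg/L.
Mass balance: 0.181·1.67 = 0.17·Cₑ + 1.5·0.0014.
Cₑ = (0.3023 − 0.0021) / 0.17 = 1.766 mg/L.

1.77 mg/L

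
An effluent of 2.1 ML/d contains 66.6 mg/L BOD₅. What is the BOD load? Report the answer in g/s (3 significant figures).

1.62 g/s

2.1 ML/d = 0.02431 m³/s.
Mass flux = Q·C = 0.02431 m³/s × 66.6 g/m³ = 1.619 g/s.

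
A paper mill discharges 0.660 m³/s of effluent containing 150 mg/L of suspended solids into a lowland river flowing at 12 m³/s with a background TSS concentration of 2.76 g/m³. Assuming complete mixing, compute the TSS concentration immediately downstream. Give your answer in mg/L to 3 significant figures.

10.4 mg/L

Conservation of mass across the mixing zone: C = (0.66·150 + 12·2.76) / (0.66 + 12) = 132.1/12.66 = 10.44 mg/L.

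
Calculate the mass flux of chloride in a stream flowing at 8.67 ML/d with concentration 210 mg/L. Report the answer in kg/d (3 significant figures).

1820 kg/d

8.67 ML/d = 0.1003 m³/s.
Mass flux = Q·C = 0.1003 m³/s × 210 g/m³ = 21.07 g/s.
= 21.07 g/s × 86.4 = 1821 kg/d.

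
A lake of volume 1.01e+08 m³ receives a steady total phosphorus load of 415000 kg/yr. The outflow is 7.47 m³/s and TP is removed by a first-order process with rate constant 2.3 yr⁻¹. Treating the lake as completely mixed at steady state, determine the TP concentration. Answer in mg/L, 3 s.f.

0.887 mg/L

Outflow Q = 7.47 m³/s × 3.156e+07 s/yr = 2.357e+08 m³/yr.
Steady-state CSTR mass balance: W = Q·C + k·V·C, so C = W/(Q + kV).
Q + kV = 2.357e+08 + 2.3·1.01e+08 = 4.68e+08 m³/yr.
C = 415000/4.68e+08 = 0.0008867 kg/m³ = 0.8867 mg/L.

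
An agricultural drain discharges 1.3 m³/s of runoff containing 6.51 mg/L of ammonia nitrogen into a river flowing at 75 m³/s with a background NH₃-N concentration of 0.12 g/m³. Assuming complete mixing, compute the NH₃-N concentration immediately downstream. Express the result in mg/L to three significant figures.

Flow-weighted mixing gives C = (1.3·6.51 + 75·0.12) / (1.3 + 75) = 17.46/76.3 = 0.2289 mg/L.

0.229 mg/L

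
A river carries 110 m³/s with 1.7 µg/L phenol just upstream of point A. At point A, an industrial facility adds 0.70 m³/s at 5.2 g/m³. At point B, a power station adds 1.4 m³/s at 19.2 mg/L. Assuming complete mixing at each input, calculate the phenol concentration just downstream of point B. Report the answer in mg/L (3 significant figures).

1.7 µg/L = 0.0017 mg/L.
After input A: C = (110·0.0017 + 0.7·5.2) / 110.7 = 0.03457 mg/L.
After input B: C = (110.7·0.03457 + 1.4·19.2) / 112.1 = 0.2739 mg/L.

0.274 mg/L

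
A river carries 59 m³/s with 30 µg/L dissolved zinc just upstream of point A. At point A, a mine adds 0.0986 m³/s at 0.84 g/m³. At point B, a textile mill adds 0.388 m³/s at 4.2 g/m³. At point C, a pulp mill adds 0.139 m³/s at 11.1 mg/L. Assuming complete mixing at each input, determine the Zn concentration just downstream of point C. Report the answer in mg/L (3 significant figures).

30 µg/L = 0.03 mg/L.
After input A: C = (59·0.03 + 0.0986·0.84) / 59.1 = 0.03135 mg/L.
After input B: C = (59.1·0.03135 + 0.388·4.2) / 59.49 = 0.05854 mg/L.
After input C: C = (59.49·0.05854 + 0.139·11.1) / 59.63 = 0.08428 mg/L.

0.0843 mg/L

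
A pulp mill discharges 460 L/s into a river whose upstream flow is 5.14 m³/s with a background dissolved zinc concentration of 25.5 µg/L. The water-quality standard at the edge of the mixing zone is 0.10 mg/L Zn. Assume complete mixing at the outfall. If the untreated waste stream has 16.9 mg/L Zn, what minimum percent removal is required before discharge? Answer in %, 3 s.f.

460 L/s = 0.46 m³/s.
25.5 µg/L = 0.0255 mg/L.
Mass balance: 0.1·5.6 = 0.46·Cₑ + 5.14·0.0255.
Cₑ = (0.56 − 0.1311) / 0.46 = 0.9325 mg/L.
Required removal = 1 − 0.9325/16.9 = 94.48 %.

94.5 %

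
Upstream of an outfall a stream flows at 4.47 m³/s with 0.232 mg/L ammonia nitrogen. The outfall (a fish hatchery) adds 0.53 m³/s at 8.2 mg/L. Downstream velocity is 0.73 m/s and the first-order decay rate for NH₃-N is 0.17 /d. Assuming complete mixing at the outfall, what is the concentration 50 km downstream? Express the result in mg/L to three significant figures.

After complete mixing, C₀ = (0.53·8.2 + 4.47·0.232) / 5 = 1.077 mg/L.
Travel time t = 5e+04 m / 0.73 m/s = 6.849e+04 s = 0.7927 d.
C = 1.077·exp(−0.17·0.7927) = 1.077·0.8739 = 0.9409 mg/L.

0.941 mg/L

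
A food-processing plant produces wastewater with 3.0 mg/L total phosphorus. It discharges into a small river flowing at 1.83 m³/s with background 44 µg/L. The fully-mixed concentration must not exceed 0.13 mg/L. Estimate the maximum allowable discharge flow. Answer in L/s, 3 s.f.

44 µg/L = 0.044 mg/L.
Mass balance at complete mixing: C_std·(Q_w + Q_r) = Q_w·C_e + Q_r·C_b.
Rearranging, Q_w = Q_r·(C_std − C_b)/(C_e − C_std) = 1.83·(0.13 − 0.044) / (3 − 0.13) = 0.05484 m³/s.
= 54.84 L/s.

54.8 L/s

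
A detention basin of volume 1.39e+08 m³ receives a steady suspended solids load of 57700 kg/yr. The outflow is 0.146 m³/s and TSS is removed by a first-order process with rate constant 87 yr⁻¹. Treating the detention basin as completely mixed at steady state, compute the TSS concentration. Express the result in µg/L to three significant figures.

4.77 µg/L

Outflow Q = 0.146 m³/s × 3.156e+07 s/yr = 4.607e+06 m³/yr.
Steady-state CSTR mass balance: W = Q·C + k·V·C, so C = W/(Q + kV).
Q + kV = 4.607e+06 + 87·1.39e+08 = 1.21e+10 m³/yr.
C = 57700/1.21e+10 = 4.77e-06 kg/m³ = 0.00477 mg/L = 4.77 µg/L.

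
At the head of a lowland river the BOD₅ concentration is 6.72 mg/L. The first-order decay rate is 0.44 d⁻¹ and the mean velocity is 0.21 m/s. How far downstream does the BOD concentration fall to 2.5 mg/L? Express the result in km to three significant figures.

From C = C₀·e^(−kt), t = ln(C₀/C)/k = ln(6.72/2.5)/0.44 = 0.9888/0.44 = 2.247 d.
Distance = v·t = 0.21 m/s × 1.942e+05 s = 4.077e+04 m = 40.77 km.

40.8 km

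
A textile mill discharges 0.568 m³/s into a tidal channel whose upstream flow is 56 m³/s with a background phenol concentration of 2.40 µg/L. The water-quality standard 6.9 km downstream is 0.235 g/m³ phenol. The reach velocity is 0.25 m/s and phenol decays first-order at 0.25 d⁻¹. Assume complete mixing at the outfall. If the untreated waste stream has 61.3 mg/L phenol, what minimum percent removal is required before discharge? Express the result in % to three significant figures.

2.40 µg/L = 0.0024 mg/L.
Travel time to the compliance point: t = 6900/0.25 = 2.76e+04 s = 0.3194 d; decay factor exp(−0.25·0.3194) = 0.9232.
So the concentration just after mixing may be at most 0.235/0.9232 = 0.2545 mg/L.
Mass balance: 0.2545·56.57 = 0.568·Cₑ + 56·0.0024.
Cₑ = (14.4 − 0.1344) / 0.568 = 25.11 mg/L.
Required removal = 1 − 25.11/61.3 = 59.03 %.

59.0 %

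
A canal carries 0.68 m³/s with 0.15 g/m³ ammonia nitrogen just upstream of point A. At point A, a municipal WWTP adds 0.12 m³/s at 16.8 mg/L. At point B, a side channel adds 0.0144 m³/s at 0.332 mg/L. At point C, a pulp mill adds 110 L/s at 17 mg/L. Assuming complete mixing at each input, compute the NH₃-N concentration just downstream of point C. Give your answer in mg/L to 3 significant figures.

4.32 mg/L

After input A: C = (0.68·0.15 + 0.12·16.8) / 0.8 = 2.647 mg/L.
After input B: C = (0.8·2.647 + 0.0144·0.332) / 0.8144 = 2.607 mg/L.
110 L/s = 0.11 m³/s.
After input C: C = (0.8144·2.607 + 0.11·17) / 0.9244 = 4.319 mg/L.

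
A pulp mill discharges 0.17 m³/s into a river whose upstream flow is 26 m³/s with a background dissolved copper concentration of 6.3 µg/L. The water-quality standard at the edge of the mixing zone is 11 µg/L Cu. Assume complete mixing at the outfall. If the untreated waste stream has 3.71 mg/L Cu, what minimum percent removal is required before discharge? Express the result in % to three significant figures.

80.3 %

6.3 µg/L = 0.0063 mg/L.
11 µg/L = 0.011 mg/L.
Mass balance: 0.011·26.17 = 0.17·Cₑ + 26·0.0063.
Cₑ = (0.2879 − 0.1638) / 0.17 = 0.7298 mg/L.
Required removal = 1 − 0.7298/3.71 = 80.33 %.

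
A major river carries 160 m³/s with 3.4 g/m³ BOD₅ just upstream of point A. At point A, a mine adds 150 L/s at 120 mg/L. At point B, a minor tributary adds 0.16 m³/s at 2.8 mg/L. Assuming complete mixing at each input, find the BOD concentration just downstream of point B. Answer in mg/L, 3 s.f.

150 L/s = 0.15 m³/s.
After input A: C = (160·3.4 + 0.15·120) / 160.2 = 3.509 mg/L.
After input B: C = (160.2·3.509 + 0.16·2.8) / 160.3 = 3.509 mg/L.

3.51 mg/L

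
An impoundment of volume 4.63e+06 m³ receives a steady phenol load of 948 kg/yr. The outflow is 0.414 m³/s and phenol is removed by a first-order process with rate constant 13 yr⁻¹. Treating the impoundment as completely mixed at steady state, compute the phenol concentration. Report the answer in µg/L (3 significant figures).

Outflow Q = 0.414 m³/s × 3.156e+07 s/yr = 1.306e+07 m³/yr.
Steady-state CSTR mass balance: W = Q·C + k·V·C, so C = W/(Q + kV).
Q + kV = 1.306e+07 + 13·4.63e+06 = 7.325e+07 m³/yr.
C = 948/7.325e+07 = 1.294e-05 kg/m³ = 0.01294 mg/L = 12.94 µg/L.

12.9 µg/L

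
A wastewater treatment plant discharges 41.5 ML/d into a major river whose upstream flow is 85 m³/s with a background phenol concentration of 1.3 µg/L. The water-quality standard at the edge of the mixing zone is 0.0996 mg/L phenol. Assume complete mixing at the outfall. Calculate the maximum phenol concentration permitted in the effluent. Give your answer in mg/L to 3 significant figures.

17.5 mg/L

41.5 ML/d = 0.4803 m³/s.
1.3 µg/L = 0.0013 mg/L.
Mass balance: 0.0996·85.48 = 0.4803·Cₑ + 85·0.0013.
Cₑ = (8.514 − 0.1105) / 0.4803 = 17.5 mg/L.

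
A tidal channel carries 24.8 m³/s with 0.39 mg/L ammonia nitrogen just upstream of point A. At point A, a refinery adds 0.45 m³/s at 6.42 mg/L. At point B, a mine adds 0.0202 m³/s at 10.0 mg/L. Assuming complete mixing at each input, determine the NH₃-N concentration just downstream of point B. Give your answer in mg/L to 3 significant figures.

After input A: C = (24.8·0.39 + 0.45·6.42) / 25.25 = 0.4975 mg/L.
After input B: C = (25.25·0.4975 + 0.0202·10) / 25.27 = 0.5051 mg/L.

0.505 mg/L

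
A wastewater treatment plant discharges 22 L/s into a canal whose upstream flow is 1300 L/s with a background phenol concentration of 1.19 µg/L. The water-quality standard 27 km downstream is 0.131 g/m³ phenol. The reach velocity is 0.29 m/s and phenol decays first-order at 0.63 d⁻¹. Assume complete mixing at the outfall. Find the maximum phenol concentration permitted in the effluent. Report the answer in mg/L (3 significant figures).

22 L/s = 0.022 m³/s.
1300 L/s = 1.3 m³/s.
1.19 µg/L = 0.00119 mg/L.
Travel time to the compliance point: t = 2.7e+04/0.29 = 9.31e+04 s = 1.078 d; decay factor exp(−0.63·1.078) = 0.5072.
So the concentration just after mixing may be at most 0.131/0.5072 = 0.2583 mg/L.
Mass balance: 0.2583·1.322 = 0.022·Cₑ + 1.3·0.00119.
Cₑ = (0.3415 − 0.001547) / 0.022 = 15.45 mg/L.

15.5 mg/L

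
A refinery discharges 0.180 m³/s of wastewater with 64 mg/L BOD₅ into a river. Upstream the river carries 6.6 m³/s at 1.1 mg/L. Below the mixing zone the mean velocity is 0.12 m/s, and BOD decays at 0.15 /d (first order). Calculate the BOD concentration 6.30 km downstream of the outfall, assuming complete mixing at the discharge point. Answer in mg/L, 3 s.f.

After complete mixing, C₀ = (0.18·64 + 6.6·1.1) / 6.78 = 2.77 mg/L.
Travel time t = 6300 m / 0.12 m/s = 5.25e+04 s = 0.6076 d.
C = 2.77·exp(−0.15·0.6076) = 2.77·0.9129 = 2.529 mg/L.

2.53 mg/L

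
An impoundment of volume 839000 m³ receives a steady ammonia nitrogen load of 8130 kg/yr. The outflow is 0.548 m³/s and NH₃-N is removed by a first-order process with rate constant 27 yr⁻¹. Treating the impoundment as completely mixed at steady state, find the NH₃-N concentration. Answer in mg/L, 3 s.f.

Outflow Q = 0.548 m³/s × 3.156e+07 s/yr = 1.729e+07 m³/yr.
Steady-state CSTR mass balance: W = Q·C + k·V·C, so C = W/(Q + kV).
Q + kV = 1.729e+07 + 27·839000 = 3.995e+07 m³/yr.
C = 8130/3.995e+07 = 0.0002035 kg/m³ = 0.2035 mg/L.

0.204 mg/L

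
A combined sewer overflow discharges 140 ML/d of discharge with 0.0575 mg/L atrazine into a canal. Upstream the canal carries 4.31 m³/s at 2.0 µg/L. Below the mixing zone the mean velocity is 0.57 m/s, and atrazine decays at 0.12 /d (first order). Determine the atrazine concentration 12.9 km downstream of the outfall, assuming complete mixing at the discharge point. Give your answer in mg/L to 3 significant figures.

0.0166 mg/L

140 ML/d = 1.62 m³/s.
2.0 µg/L = 0.002 mg/L.
After complete mixing, C₀ = (1.62·0.0575 + 4.31·0.002) / 5.93 = 0.01716 mg/L.
Travel time t = 1.29e+04 m / 0.57 m/s = 2.263e+04 s = 0.2619 d.
C = 0.01716·exp(−0.12·0.2619) = 0.01716·0.9691 = 0.01663 mg/L.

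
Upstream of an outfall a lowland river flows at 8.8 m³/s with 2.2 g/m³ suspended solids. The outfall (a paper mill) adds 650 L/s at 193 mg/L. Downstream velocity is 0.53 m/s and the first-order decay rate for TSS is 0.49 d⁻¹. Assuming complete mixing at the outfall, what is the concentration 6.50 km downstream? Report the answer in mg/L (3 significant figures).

650 L/s = 0.65 m³/s.
After complete mixing, C₀ = (0.65·193 + 8.8·2.2) / 9.45 = 15.32 mg/L.
Travel time t = 6500 m / 0.53 m/s = 1.226e+04 s = 0.1419 d.
C = 15.32·exp(−0.49·0.1419) = 15.32·0.9328 = 14.29 mg/L.

14.3 mg/L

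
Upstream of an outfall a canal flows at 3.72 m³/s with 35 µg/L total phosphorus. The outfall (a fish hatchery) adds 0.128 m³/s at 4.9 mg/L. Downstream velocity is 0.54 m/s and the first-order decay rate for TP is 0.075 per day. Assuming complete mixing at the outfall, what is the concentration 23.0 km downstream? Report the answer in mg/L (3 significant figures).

0.190 mg/L

35 µg/L = 0.035 mg/L.
After complete mixing, C₀ = (0.128·4.9 + 3.72·0.035) / 3.848 = 0.1968 mg/L.
Travel time t = 2.3e+04 m / 0.54 m/s = 4.259e+04 s = 0.493 d.
C = 0.1968·exp(−0.075·0.493) = 0.1968·0.9637 = 0.1897 mg/L.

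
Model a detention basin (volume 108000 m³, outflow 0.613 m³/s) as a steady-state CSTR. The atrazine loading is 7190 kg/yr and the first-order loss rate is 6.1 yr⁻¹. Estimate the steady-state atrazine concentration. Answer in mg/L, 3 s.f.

Outflow Q = 0.613 m³/s × 3.156e+07 s/yr = 1.934e+07 m³/yr.
Steady-state CSTR mass balance: W = Q·C + k·V·C, so C = W/(Q + kV).
Q + kV = 1.934e+07 + 6.1·108000 = 2e+07 m³/yr.
C = 7190/2e+07 = 0.0003594 kg/m³ = 0.3594 mg/L.

0.359 mg/L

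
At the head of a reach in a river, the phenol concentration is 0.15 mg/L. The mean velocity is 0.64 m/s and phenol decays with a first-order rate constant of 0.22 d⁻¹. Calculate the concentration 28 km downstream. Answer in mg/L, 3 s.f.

0.134 mg/L

Travel time t = 28 km / 0.64 m/s = 2.8e+04/0.64 = 4.375e+04 s = 0.5064 d.
First-order decay: C = 0.15·exp(−0.22·0.5064) = 0.15·0.8946 = 0.1342 mg/L.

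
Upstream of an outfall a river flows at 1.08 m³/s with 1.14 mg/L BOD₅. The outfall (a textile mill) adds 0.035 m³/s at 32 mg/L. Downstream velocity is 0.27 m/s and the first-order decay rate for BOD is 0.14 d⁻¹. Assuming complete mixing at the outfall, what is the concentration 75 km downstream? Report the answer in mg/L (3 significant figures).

After complete mixing, C₀ = (0.035·32 + 1.08·1.14) / 1.115 = 2.109 mg/L.
Travel time t = 7.5e+04 m / 0.27 m/s = 2.778e+05 s = 3.215 d.
C = 2.109·exp(−0.14·3.215) = 2.109·0.6376 = 1.344 mg/L.

1.34 mg/L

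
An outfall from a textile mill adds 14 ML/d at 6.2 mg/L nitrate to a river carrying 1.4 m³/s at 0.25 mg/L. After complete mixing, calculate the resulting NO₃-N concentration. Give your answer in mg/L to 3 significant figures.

14 ML/d = 0.162 m³/s.
Flow-weighted mixing gives C = (0.162·6.2 + 1.4·0.25) / (0.162 + 1.4) = 1.355/1.562 = 0.8672 mg/L.

0.867 mg/L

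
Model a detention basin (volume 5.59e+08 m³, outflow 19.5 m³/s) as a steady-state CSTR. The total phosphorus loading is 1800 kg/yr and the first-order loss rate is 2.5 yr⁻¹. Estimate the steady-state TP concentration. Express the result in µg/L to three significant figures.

Outflow Q = 19.5 m³/s × 3.156e+07 s/yr = 6.154e+08 m³/yr.
Steady-state CSTR mass balance: W = Q·C + k·V·C, so C = W/(Q + kV).
Q + kV = 6.154e+08 + 2.5·5.59e+08 = 2.013e+09 m³/yr.
C = 1800/2.013e+09 = 8.942e-07 kg/m³ = 0.0008942 mg/L = 0.8942 µg/L.

0.894 µg/L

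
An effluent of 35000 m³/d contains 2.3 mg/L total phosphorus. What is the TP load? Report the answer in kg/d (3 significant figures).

80.5 kg/d

35000 m³/d = 0.4051 m³/s.
Mass flux = Q·C = 0.4051 m³/s × 2.3 g/m³ = 0.9317 g/s.
= 0.9317 g/s × 86.4 = 80.5 kg/d.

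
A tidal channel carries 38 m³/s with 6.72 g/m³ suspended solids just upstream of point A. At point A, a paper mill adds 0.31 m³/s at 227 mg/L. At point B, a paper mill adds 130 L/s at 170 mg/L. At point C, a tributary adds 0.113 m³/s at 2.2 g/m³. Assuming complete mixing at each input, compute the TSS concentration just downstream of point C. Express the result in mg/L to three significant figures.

After input A: C = (38·6.72 + 0.31·227) / 38.31 = 8.502 mg/L.
130 L/s = 0.13 m³/s.
After input B: C = (38.31·8.502 + 0.13·170) / 38.44 = 9.049 mg/L.
After input C: C = (38.44·9.049 + 0.113·2.2) / 38.55 = 9.029 mg/L.

9.03 mg/L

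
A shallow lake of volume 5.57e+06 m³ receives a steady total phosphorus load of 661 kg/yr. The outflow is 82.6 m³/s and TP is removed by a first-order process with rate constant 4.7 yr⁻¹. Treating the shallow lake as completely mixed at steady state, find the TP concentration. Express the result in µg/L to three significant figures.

Outflow Q = 82.6 m³/s × 3.156e+07 s/yr = 2.607e+09 m³/yr.
Steady-state CSTR mass balance: W = Q·C + k·V·C, so C = W/(Q + kV).
Q + kV = 2.607e+09 + 4.7·5.57e+06 = 2.633e+09 m³/yr.
C = 661/2.633e+09 = 2.511e-07 kg/m³ = 0.0002511 mg/L = 0.2511 µg/L.

0.251 µg/L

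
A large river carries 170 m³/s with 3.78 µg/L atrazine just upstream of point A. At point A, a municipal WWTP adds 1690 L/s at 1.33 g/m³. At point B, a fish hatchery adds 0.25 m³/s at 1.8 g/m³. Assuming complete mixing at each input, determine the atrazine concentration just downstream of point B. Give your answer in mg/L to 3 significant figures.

0.0194 mg/L

3.78 µg/L = 0.00378 mg/L.
1690 L/s = 1.69 m³/s.
After input A: C = (170·0.00378 + 1.69·1.33) / 171.7 = 0.01683 mg/L.
After input B: C = (171.7·0.01683 + 0.25·1.8) / 171.9 = 0.01943 mg/L.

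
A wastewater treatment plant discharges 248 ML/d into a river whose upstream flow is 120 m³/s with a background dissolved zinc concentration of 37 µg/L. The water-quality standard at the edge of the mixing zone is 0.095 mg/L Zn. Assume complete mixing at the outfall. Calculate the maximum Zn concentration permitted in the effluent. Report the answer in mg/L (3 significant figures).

2.52 mg/L

248 ML/d = 2.87 m³/s.
37 µg/L = 0.037 mg/L.
Mass balance: 0.095·122.9 = 2.87·Cₑ + 120·0.037.
Cₑ = (11.67 − 4.44) / 2.87 = 2.52 mg/L.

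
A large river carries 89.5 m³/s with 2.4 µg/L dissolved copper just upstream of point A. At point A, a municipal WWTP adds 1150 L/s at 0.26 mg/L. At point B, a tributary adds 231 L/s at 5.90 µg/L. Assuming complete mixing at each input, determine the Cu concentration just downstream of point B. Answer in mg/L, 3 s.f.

0.00567 mg/L

2.4 µg/L = 0.0024 mg/L.
1150 L/s = 1.15 m³/s.
After input A: C = (89.5·0.0024 + 1.15·0.26) / 90.65 = 0.005668 mg/L.
231 L/s = 0.231 m³/s.
5.90 µg/L = 0.0059 mg/L.
After input B: C = (90.65·0.005668 + 0.231·0.0059) / 90.88 = 0.005669 mg/L.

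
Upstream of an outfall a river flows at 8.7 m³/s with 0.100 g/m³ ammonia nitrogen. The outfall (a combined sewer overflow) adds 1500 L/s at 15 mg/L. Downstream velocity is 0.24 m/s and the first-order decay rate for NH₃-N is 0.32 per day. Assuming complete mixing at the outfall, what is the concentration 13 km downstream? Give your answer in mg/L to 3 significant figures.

1500 L/s = 1.5 m³/s.
After complete mixing, C₀ = (1.5·15 + 8.7·0.1) / 10.2 = 2.291 mg/L.
Travel time t = 1.3e+04 m / 0.24 m/s = 5.417e+04 s = 0.6269 d.
C = 2.291·exp(−0.32·0.6269) = 2.291·0.8182 = 1.875 mg/L.

1.87 mg/L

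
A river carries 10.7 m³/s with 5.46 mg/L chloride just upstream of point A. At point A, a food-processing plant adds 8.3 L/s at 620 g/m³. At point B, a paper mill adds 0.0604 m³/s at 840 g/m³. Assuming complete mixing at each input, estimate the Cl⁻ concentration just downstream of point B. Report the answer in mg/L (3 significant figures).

10.6 mg/L

8.3 L/s = 0.0083 m³/s.
After input A: C = (10.7·5.46 + 0.0083·620) / 10.71 = 5.936 mg/L.
After input B: C = (10.71·5.936 + 0.0604·840) / 10.77 = 10.61 mg/L.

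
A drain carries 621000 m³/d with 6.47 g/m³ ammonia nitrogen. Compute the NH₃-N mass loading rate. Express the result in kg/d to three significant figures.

4020 kg/d

621000 m³/d = 7.188 m³/s.
Mass flux = Q·C = 7.188 m³/s × 6.47 g/m³ = 46.5 g/s.
= 46.5 g/s × 86.4 = 4018 kg/d.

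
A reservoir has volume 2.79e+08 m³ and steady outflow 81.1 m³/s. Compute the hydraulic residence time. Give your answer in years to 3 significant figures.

Q = 81.1 m³/s × 3.156e+07 s/yr = 2.559e+09 m³/yr.
Hydraulic residence time τ = V/Q = 2.79e+08/2.559e+09 = 0.109 yr.

0.109 yr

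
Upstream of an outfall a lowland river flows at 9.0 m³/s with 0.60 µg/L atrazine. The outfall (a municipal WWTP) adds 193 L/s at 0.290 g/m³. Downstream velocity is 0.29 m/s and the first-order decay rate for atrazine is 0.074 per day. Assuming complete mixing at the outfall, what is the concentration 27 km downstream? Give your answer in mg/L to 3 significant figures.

193 L/s = 0.193 m³/s.
0.60 µg/L = 0.0006 mg/L.
After complete mixing, C₀ = (0.193·0.29 + 9·0.0006) / 9.193 = 0.006676 mg/L.
Travel time t = 2.7e+04 m / 0.29 m/s = 9.31e+04 s = 1.078 d.
C = 0.006676·exp(−0.074·1.078) = 0.006676·0.9234 = 0.006164 mg/L.

0.00616 mg/L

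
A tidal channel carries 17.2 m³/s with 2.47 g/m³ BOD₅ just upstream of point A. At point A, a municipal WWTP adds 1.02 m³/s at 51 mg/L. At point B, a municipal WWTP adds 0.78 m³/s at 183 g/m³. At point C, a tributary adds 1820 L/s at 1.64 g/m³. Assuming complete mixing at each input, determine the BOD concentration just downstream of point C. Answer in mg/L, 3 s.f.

After input A: C = (17.2·2.47 + 1.02·51) / 18.22 = 5.187 mg/L.
After input B: C = (18.22·5.187 + 0.78·183) / 19 = 12.49 mg/L.
1820 L/s = 1.82 m³/s.
After input C: C = (19·12.49 + 1.82·1.64) / 20.82 = 11.54 mg/L.

11.5 mg/L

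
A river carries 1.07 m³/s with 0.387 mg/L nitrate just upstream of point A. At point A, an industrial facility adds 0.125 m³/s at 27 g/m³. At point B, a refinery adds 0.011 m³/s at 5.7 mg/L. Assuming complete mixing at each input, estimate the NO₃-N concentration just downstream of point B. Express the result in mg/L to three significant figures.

After input A: C = (1.07·0.387 + 0.125·27) / 1.195 = 3.171 mg/L.
After input B: C = (1.195·3.171 + 0.011·5.7) / 1.206 = 3.194 mg/L.

3.19 mg/L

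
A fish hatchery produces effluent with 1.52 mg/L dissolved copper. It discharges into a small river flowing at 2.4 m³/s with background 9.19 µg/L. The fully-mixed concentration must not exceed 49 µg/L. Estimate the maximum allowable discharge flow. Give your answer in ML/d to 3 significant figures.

9.19 µg/L = 0.00919 mg/L.
49 µg/L = 0.049 mg/L.
Mass balance at complete mixing: C_std·(Q_w + Q_r) = Q_w·C_e + Q_r·C_b.
Rearranging, Q_w = Q_r·(C_std − C_b)/(C_e − C_std) = 2.4·(0.049 − 0.00919) / (1.52 − 0.049) = 0.06495 m³/s.
= 5.612 ML/d.

5.61 ML/d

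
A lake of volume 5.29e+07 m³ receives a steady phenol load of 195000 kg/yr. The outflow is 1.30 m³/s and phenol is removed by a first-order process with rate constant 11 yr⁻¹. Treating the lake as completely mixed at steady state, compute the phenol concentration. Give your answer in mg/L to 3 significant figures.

Outflow Q = 1.30 m³/s × 3.156e+07 s/yr = 4.102e+07 m³/yr.
Steady-state CSTR mass balance: W = Q·C + k·V·C, so C = W/(Q + kV).
Q + kV = 4.102e+07 + 11·5.29e+07 = 6.229e+08 m³/yr.
C = 195000/6.229e+08 = 0.000313 kg/m³ = 0.313 mg/L.

0.313 mg/L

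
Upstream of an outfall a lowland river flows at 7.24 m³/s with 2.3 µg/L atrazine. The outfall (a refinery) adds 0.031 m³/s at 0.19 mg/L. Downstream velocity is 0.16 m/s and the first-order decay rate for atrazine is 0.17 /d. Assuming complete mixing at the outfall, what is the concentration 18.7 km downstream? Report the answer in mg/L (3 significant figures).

0.00246 mg/L

2.3 µg/L = 0.0023 mg/L.
After complete mixing, C₀ = (0.031·0.19 + 7.24·0.0023) / 7.271 = 0.0031 mg/L.
Travel time t = 1.87e+04 m / 0.16 m/s = 1.169e+05 s = 1.353 d.
C = 0.0031·exp(−0.17·1.353) = 0.0031·0.7946 = 0.002463 mg/L.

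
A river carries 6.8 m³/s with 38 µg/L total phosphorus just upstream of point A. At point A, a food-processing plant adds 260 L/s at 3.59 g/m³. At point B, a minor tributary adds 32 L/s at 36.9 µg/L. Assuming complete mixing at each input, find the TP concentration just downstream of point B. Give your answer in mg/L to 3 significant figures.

0.168 mg/L

38 µg/L = 0.038 mg/L.
260 L/s = 0.26 m³/s.
After input A: C = (6.8·0.038 + 0.26·3.59) / 7.06 = 0.1688 mg/L.
32 L/s = 0.032 m³/s.
36.9 µg/L = 0.0369 mg/L.
After input B: C = (7.06·0.1688 + 0.032·0.0369) / 7.092 = 0.1682 mg/L.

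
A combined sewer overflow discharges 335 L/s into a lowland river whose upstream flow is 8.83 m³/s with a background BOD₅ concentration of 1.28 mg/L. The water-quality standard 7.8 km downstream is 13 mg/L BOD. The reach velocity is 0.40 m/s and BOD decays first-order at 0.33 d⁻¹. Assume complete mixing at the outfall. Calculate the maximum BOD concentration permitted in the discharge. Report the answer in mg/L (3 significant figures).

335 L/s = 0.335 m³/s.
Travel time to the compliance point: t = 7800/0.40 = 1.95e+04 s = 0.2257 d; decay factor exp(−0.33·0.2257) = 0.9282.
So the concentration just after mixing may be at most 13/0.9282 = 14.01 mg/L.
Mass balance: 14.01·9.165 = 0.335·Cₑ + 8.83·1.28.
Cₑ = (128.4 − 11.3) / 0.335 = 349.4 mg/L.

349 mg/L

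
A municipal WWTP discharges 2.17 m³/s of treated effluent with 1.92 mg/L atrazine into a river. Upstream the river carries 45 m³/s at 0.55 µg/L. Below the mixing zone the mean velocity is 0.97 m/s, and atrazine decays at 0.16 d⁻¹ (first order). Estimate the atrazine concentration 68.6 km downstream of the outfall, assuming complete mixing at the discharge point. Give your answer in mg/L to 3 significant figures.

0.0779 mg/L

0.55 µg/L = 0.00055 mg/L.
After complete mixing, C₀ = (2.17·1.92 + 45·0.00055) / 47.17 = 0.08885 mg/L.
Travel time t = 6.86e+04 m / 0.97 m/s = 7.072e+04 s = 0.8185 d.
C = 0.08885·exp(−0.16·0.8185) = 0.08885·0.8772 = 0.07795 mg/L.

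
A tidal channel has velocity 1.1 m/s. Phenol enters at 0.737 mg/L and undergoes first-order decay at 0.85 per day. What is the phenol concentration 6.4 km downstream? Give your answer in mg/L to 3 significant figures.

Travel time t = 6.4 km / 1.1 m/s = 6400/1.1 = 5818 s = 0.06734 d.
First-order decay: C = 0.737·exp(−0.85·0.06734) = 0.737·0.9444 = 0.696 mg/L.

0.696 mg/L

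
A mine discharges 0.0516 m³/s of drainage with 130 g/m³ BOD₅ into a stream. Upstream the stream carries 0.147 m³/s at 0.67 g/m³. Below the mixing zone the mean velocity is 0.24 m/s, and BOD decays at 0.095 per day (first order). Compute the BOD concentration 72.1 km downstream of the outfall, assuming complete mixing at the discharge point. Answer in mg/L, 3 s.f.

After complete mixing, C₀ = (0.0516·130 + 0.147·0.67) / 0.1986 = 34.27 mg/L.
Travel time t = 7.21e+04 m / 0.24 m/s = 3.004e+05 s = 3.477 d.
C = 34.27·exp(−0.095·3.477) = 34.27·0.7187 = 24.63 mg/L.

24.6 mg/L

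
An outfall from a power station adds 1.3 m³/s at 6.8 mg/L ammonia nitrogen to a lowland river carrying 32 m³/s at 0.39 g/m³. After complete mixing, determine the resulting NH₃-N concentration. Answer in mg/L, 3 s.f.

Conservation of mass across the mixing zone: C = (1.3·6.8 + 32·0.39) / (1.3 + 32) = 21.32/33.3 = 0.6402 mg/L.

0.640 mg/L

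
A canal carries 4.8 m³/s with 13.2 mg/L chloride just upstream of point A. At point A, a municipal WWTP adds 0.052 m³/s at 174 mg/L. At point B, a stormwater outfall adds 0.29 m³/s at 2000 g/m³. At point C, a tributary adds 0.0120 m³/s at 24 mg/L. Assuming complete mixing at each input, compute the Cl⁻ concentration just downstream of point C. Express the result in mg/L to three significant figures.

After input A: C = (4.8·13.2 + 0.052·174) / 4.852 = 14.92 mg/L.
After input B: C = (4.852·14.92 + 0.29·2000) / 5.142 = 126.9 mg/L.
After input C: C = (5.142·126.9 + 0.012·24) / 5.154 = 126.6 mg/L.

127 mg/L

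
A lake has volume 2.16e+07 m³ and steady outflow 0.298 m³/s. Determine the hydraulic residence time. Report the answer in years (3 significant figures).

2.30 yr

Q = 0.298 m³/s × 3.156e+07 s/yr = 9.404e+06 m³/yr.
Hydraulic residence time τ = V/Q = 2.16e+07/9.404e+06 = 2.297 yr.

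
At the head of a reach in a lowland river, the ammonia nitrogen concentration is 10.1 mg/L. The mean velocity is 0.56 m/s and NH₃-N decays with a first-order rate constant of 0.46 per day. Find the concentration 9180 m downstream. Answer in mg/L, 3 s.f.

9.26 mg/L

Travel time t = 9180 m / 0.56 m/s = 9180/0.56 = 1.639e+04 s = 0.1897 d.
First-order decay: C = 10.1·exp(−0.46·0.1897) = 10.1·0.9164 = 9.256 mg/L.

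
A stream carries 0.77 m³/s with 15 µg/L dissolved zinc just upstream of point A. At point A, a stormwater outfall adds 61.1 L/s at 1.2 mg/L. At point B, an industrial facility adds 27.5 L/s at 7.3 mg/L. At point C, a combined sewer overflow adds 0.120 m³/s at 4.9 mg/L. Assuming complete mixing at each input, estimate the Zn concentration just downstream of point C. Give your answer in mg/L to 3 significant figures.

0.893 mg/L

15 µg/L = 0.015 mg/L.
61.1 L/s = 0.0611 m³/s.
After input A: C = (0.77·0.015 + 0.0611·1.2) / 0.8311 = 0.1021 mg/L.
27.5 L/s = 0.0275 m³/s.
After input B: C = (0.8311·0.1021 + 0.0275·7.3) / 0.8586 = 0.3327 mg/L.
After input C: C = (0.8586·0.3327 + 0.12·4.9) / 0.9786 = 0.8927 mg/L.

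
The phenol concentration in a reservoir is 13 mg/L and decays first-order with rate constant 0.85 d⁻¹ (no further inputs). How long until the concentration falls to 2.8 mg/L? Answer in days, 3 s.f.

1.81 d

t = ln(C₀/C)/k = ln(13/2.8)/0.85 = 1.535/0.85 = 1.806 d.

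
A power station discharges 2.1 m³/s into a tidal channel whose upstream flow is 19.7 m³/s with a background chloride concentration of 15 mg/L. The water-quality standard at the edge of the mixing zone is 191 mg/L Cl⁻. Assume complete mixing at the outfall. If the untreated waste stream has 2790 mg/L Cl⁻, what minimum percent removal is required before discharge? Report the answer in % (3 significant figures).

Mass balance: 191·21.8 = 2.1·Cₑ + 19.7·15.
Cₑ = (4164 − 295.5) / 2.1 = 1842 mg/L.
Required removal = 1 − 1842/2790 = 33.98 %.

34.0 %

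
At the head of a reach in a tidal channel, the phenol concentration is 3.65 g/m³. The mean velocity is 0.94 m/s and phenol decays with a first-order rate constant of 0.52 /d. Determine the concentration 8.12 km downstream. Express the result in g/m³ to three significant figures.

Travel time t = 8.12 km / 0.94 m/s = 8120/0.94 = 8638 s = 0.09998 d.
First-order decay: C = 3.65·exp(−0.52·0.09998) = 3.65·0.9493 = 3.465 g/m³.

3.47 g/m³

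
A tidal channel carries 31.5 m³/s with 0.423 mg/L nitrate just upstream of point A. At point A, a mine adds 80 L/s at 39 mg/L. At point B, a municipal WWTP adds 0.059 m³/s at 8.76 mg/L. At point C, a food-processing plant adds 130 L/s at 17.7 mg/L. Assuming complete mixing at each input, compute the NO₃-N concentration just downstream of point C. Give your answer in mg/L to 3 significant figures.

80 L/s = 0.08 m³/s.
After input A: C = (31.5·0.423 + 0.08·39) / 31.58 = 0.5207 mg/L.
After input B: C = (31.58·0.5207 + 0.059·8.76) / 31.64 = 0.5361 mg/L.
130 L/s = 0.13 m³/s.
After input C: C = (31.64·0.5361 + 0.13·17.7) / 31.77 = 0.6063 mg/L.

0.606 mg/L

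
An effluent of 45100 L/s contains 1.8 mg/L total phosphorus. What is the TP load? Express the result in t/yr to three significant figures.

2560 t/yr

45100 L/s = 45.1 m³/s.
Mass flux = Q·C = 45.1 m³/s × 1.8 g/m³ = 81.18 g/s.
= 81.18 g/s × 31.56 = 2562 t/yr.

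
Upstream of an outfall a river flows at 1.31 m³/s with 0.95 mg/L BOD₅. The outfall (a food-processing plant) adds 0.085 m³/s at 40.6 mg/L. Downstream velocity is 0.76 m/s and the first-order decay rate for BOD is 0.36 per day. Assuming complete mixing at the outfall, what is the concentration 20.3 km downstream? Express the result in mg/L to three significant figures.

After complete mixing, C₀ = (0.085·40.6 + 1.31·0.95) / 1.395 = 3.366 mg/L.
Travel time t = 2.03e+04 m / 0.76 m/s = 2.671e+04 s = 0.3091 d.
C = 3.366·exp(−0.36·0.3091) = 3.366·0.8947 = 3.011 mg/L.

3.01 mg/L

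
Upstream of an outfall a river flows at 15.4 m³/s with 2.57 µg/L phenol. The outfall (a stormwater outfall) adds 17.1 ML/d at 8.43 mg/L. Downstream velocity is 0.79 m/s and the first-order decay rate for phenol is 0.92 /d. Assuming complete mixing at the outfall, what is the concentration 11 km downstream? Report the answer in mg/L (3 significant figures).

17.1 ML/d = 0.1979 m³/s.
2.57 µg/L = 0.00257 mg/L.
After complete mixing, C₀ = (0.1979·8.43 + 15.4·0.00257) / 15.6 = 0.1095 mg/L.
Travel time t = 1.1e+04 m / 0.79 m/s = 1.392e+04 s = 0.1612 d.
C = 0.1095·exp(−0.92·0.1612) = 0.1095·0.8622 = 0.09441 mg/L.

0.0944 mg/L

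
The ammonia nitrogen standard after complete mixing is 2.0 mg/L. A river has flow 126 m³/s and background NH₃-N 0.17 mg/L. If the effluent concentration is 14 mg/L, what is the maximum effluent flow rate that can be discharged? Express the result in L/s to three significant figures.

19200 L/s

Mass balance at complete mixing: C_std·(Q_w + Q_r) = Q_w·C_e + Q_r·C_b.
Rearranging, Q_w = Q_r·(C_std − C_b)/(C_e − C_std) = 126·(2 − 0.17) / (14 − 2) = 19.21 m³/s.
= 1.922e+04 L/s.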